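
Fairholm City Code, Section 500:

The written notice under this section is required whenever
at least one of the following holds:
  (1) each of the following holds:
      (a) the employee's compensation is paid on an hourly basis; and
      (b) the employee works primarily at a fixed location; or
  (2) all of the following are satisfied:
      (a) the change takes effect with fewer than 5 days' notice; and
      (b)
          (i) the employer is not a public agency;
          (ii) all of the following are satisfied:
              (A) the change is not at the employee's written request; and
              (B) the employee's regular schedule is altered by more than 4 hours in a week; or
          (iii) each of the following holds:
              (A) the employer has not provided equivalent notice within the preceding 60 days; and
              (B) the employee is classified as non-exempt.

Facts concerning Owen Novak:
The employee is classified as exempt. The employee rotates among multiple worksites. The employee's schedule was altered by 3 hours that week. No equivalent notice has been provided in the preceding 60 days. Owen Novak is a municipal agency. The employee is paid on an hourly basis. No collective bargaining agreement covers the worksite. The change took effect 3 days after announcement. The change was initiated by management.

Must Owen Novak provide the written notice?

No — not required.

(a) hourly-paid — holds.
(b) fixed location — not met.
(1) = T AND F = false.
(a) < 5 days' notice — met.
(i) not (public agency) — not met.
(A) not employee-requested — met.
(B) schedule shift > 4h — not met.
(ii): T AND F → false.
(A) no recent notice — satisfied.
(B) non-exempt — not satisfied.
So (iii) is not satisfied (T AND F).
So (b) is not satisfied (F OR F OR F).
(2): T AND F → false.
Overall = F OR F = false.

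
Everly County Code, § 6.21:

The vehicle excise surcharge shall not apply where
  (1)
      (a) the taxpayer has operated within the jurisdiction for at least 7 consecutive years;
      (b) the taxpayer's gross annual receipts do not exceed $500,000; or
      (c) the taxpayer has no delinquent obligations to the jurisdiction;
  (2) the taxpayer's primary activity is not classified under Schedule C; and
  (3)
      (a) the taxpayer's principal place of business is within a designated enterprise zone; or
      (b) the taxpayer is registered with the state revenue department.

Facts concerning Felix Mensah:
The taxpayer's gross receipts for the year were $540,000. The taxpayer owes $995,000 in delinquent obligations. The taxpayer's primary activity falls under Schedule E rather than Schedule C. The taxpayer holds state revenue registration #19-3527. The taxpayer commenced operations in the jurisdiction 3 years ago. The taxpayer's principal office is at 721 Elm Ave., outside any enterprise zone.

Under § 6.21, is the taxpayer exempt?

(a) ≥ 7 yrs in jurisdiction — not met.
(b) receipts ≤ $500,000 — fails.
(c) no delinquency — not satisfied.
(1) = F OR F OR F = false.
(2) not (Schedule C activity) — holds.
(a) in enterprise zone — not satisfied.
(b) state-registered — satisfied.
(3) = F OR T = true.
Overall: F AND T AND T → false.

No — not exempt.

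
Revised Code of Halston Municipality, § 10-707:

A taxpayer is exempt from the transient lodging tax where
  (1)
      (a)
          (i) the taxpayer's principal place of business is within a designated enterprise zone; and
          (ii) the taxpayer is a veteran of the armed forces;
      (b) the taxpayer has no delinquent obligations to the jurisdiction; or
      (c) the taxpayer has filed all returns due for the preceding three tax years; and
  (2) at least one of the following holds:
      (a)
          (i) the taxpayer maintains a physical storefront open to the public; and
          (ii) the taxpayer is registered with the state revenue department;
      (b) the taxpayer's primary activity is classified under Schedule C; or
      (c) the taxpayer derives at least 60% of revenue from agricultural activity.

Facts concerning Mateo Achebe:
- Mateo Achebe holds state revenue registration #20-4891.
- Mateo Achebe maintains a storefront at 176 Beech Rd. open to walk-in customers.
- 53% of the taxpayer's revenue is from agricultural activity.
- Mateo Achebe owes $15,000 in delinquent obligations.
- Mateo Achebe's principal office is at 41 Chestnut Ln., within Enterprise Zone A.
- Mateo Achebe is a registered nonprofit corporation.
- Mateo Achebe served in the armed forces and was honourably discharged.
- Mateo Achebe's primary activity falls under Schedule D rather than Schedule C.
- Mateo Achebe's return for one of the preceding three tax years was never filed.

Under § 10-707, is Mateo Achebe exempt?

(i) in enterprise zone — met.
(ii) veteran — satisfied.
(a): T AND T → true.
(b) no delinquency — fails.
(c) returns current — not met.
(1): T OR F OR F → true.
(i) has storefront — met.
(ii) state-registered — satisfied.
So (a) is satisfied (T AND T).
(b) Schedule C activity — not satisfied.
(c) ≥60% agricultural — not satisfied.
(2) = T OR F OR F = true.
So Overall is satisfied (T AND T).

Yes — exempt.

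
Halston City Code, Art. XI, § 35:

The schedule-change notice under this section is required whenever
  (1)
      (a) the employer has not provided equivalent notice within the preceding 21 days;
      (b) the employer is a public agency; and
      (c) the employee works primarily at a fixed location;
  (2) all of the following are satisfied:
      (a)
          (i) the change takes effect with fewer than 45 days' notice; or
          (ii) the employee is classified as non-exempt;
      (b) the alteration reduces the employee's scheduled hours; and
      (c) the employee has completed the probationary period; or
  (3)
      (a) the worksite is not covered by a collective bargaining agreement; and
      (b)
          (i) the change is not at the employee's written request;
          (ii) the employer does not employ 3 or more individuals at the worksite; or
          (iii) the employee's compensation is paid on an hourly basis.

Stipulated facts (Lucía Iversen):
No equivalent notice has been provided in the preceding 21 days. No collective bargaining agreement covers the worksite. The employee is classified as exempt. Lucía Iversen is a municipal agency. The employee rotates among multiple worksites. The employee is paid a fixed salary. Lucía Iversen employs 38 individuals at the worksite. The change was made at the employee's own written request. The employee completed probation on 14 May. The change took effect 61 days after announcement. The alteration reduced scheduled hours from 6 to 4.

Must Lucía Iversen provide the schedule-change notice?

(a) no recent notice — holds.
(b) public agency — met.
(c) fixed location — not met.
So (1) is not satisfied (T AND T AND F).
(i) < 45 days' notice — not met.
(ii) non-exempt — not satisfied.
So (a) is not satisfied (F OR F).
(b) hours reduced — holds.
(c) past probation — satisfied.
(2) = F AND T AND T = false.
(a) no CBA — holds.
(i) not employee-requested — fails.
(ii) not (≥ 3 at site) — not met.
(iii) hourly-paid — not satisfied.
(b) = F OR F OR F = false.
So (3) is not satisfied (T AND F).
Overall: F OR F OR F → false.

No — not required.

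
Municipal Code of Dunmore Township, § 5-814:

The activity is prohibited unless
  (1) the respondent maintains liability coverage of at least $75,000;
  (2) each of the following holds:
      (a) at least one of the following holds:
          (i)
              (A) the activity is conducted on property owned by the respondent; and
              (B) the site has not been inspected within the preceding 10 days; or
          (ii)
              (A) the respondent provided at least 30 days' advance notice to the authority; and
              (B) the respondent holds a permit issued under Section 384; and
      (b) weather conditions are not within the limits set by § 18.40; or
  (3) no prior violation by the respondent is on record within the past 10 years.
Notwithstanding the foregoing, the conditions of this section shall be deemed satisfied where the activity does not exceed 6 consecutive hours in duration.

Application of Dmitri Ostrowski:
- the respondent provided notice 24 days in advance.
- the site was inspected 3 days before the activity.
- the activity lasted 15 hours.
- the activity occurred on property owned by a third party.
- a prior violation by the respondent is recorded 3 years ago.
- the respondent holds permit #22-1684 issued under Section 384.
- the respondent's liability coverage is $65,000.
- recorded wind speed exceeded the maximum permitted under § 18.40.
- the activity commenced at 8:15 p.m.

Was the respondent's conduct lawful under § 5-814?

No — unlawful.

(1) coverage ≥ $75,000 — not met.
(A) own property — not met.
(B) not (site inspected) — not met.
(i): F AND F → false.
(A) ≥30 days' notice — fails.
(B) holds permit — holds.
So (ii) is not satisfied (F AND T).
(a) = F OR F = false.
(b) not (weather ok) — satisfied.
(2): F AND T → false.
(3) no prior violation — not met.
So Overall is not satisfied (F OR F OR F).
Exception (≤ 6 hrs duration) — not satisfied.
Result: main false OR exception false → false.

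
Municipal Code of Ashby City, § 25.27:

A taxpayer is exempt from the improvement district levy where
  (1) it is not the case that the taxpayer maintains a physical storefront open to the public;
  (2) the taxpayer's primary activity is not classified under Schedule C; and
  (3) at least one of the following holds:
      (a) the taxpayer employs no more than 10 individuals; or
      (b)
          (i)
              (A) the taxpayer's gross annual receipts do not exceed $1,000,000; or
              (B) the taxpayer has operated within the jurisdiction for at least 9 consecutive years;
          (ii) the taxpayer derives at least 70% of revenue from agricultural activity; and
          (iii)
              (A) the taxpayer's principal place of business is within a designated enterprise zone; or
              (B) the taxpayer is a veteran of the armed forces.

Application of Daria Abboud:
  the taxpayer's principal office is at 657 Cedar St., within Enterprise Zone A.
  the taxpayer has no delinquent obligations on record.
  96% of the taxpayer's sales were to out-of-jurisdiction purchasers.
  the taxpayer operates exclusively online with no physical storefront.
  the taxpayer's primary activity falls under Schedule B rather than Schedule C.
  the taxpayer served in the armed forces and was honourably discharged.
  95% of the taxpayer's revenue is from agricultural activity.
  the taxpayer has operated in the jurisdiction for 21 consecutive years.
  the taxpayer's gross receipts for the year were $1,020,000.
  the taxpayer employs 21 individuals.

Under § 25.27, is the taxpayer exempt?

Yes — exempt.

(1) not (has storefront) — satisfied.
(2) not (Schedule C activity) — met.
(a) ≤ 10 employees — fails.
(A) receipts ≤ $1,000,000 — not met.
(B) ≥ 9 yrs in jurisdiction — met.
(i) = F OR T = true.
(ii) ≥70% agricultural — satisfied.
(A) in enterprise zone — met.
(B) veteran — holds.
(iii) = T OR T = true.
(b): T AND T AND T → true.
So (3) is satisfied (F OR T).
Overall = T AND T AND T = true.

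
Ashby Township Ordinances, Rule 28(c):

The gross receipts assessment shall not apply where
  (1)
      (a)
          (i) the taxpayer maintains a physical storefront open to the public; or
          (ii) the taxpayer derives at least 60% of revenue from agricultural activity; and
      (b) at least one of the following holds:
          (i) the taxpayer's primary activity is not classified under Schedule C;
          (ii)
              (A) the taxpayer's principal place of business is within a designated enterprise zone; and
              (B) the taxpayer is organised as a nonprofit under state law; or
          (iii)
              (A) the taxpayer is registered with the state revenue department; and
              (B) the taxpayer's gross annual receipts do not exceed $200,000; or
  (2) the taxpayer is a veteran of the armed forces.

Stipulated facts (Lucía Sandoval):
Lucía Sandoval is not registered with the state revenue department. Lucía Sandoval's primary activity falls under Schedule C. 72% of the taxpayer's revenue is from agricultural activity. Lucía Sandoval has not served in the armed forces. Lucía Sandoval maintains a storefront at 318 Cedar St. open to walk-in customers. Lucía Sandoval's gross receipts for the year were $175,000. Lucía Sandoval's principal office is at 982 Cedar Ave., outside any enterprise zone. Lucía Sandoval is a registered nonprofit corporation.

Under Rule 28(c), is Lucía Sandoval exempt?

(i) has storefront — satisfied.
(ii) ≥60% agricultural — met.
(a): T OR T → true.
(i) not (Schedule C activity) — not satisfied.
(A) in enterprise zone — not satisfied.
(B) nonprofit — satisfied.
(ii) = F AND T = false.
(A) state-registered — not satisfied.
(B) receipts ≤ $200,000 — holds.
(iii): F AND T → false.
So (b) is not satisfied (F OR F OR F).
(1): T AND F → false.
(2) veteran — not satisfied.
So Overall is not satisfied (F OR F).

No — not exempt.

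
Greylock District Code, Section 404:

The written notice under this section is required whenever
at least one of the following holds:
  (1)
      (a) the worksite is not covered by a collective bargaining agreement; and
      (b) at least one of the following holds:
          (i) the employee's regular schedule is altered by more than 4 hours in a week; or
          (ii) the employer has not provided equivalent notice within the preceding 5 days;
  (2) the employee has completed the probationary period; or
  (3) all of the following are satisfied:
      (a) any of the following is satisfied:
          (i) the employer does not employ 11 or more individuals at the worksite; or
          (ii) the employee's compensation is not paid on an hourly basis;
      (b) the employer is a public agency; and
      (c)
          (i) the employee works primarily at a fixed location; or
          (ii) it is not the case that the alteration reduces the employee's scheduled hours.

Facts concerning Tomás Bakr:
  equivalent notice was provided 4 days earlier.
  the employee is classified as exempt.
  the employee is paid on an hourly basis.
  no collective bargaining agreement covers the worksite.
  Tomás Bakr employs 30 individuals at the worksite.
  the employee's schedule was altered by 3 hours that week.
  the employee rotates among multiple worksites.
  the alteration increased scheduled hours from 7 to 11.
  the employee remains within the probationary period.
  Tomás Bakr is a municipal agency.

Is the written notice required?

No — not required.

(a) no CBA — holds.
(i) schedule shift > 4h — not met.
(ii) no recent notice — not met.
(b) = F OR F = false.
(1) = T AND F = false.
(2) past probation — not satisfied.
(i) not (≥ 11 at site) — not satisfied.
(ii) not (hourly-paid) — fails.
(a): F OR F → false.
(b) public agency — satisfied.
(i) fixed location — not satisfied.
(ii) not (hours reduced) — met.
So (c) is satisfied (F OR T).
So (3) is not satisfied (F AND T AND T).
Overall = F OR F OR F = false.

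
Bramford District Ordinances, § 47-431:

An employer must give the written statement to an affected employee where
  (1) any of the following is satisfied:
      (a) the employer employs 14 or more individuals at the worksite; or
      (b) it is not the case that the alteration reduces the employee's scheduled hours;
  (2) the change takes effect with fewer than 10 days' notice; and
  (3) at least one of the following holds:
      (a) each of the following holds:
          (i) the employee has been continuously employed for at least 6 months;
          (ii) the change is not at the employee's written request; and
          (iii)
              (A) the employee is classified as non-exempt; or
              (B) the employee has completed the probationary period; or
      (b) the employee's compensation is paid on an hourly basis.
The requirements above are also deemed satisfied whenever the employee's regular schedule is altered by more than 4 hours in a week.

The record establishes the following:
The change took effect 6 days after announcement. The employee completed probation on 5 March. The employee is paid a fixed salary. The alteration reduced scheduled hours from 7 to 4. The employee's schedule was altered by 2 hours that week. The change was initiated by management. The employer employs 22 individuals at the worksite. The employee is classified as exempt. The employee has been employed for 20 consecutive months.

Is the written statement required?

Yes — required.

(a) ≥ 14 at site — holds.
(b) not (hours reduced) — not met.
(1): T OR F → true.
(2) < 10 days' notice — met.
(i) tenure ≥ 6 mo. — holds.
(ii) not employee-requested — met.
(A) non-exempt — fails.
(B) past probation — holds.
(iii): F OR T → true.
So (a) is satisfied (T AND T AND T).
(b) hourly-paid — not met.
(3) = T OR F = true.
So Overall is satisfied (T AND T AND T).
Exception (schedule shift > 4h) — not satisfied.
Result: main true OR exception false → true.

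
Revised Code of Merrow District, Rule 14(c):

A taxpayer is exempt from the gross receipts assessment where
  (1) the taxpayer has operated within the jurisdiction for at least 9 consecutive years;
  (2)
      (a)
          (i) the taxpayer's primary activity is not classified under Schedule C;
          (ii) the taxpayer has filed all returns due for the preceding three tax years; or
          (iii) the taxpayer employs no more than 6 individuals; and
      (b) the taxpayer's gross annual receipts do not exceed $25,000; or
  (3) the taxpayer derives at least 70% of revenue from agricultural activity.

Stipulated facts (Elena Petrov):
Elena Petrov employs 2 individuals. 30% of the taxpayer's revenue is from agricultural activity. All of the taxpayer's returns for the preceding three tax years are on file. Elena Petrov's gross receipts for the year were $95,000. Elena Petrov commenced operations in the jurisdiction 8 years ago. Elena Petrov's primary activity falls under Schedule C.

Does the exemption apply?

(1) ≥ 9 yrs in jurisdiction — fails.
(i) not (Schedule C activity) — not satisfied.
(ii) returns current — met.
(iii) ≤ 6 employees — holds.
So (a) is satisfied (F OR T OR T).
(b) receipts ≤ $25,000 — not satisfied.
So (2) is not satisfied (T AND F).
(3) ≥70% agricultural — not satisfied.
Overall: F OR F OR F → false.

No — not exempt.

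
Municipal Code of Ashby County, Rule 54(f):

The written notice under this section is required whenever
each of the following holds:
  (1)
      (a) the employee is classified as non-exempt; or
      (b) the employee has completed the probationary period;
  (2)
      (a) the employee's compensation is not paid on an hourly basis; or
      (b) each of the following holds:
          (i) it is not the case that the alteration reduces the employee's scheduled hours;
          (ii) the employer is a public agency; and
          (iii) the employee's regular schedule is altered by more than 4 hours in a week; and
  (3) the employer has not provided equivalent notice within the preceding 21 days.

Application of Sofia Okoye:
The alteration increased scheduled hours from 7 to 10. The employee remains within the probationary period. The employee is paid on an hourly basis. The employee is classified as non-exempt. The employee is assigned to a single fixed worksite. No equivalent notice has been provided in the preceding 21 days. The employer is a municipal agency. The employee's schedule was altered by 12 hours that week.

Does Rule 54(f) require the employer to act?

Yes — required.

(a) non-exempt — met.
(b) past probation — not satisfied.
So (1) is satisfied (T OR F).
(a) not (hourly-paid) — fails.
(i) not (hours reduced) — holds.
(ii) public agency — satisfied.
(iii) schedule shift > 4h — satisfied.
(b) = T AND T AND T = true.
So (2) is satisfied (F OR T).
(3) no recent notice — satisfied.
Overall: T AND T AND T → true.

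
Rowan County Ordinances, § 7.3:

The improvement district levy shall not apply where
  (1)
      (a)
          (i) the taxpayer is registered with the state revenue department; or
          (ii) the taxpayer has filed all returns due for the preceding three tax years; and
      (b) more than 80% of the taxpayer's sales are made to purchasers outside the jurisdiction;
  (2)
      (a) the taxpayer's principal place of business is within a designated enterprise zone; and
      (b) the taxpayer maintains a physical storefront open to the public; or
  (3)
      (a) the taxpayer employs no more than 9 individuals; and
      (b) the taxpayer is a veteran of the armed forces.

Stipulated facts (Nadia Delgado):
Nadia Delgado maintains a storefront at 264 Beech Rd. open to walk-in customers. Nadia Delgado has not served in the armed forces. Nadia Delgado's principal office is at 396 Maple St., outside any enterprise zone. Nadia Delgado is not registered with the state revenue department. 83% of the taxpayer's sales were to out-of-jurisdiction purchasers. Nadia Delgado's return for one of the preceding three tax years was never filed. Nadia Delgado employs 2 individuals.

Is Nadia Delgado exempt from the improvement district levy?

(i) state-registered — not met.
(ii) returns current — fails.
(a) = F OR F = false.
(b) >80% out-of-jur. sales — holds.
So (1) is not satisfied (F AND T).
(a) in enterprise zone — not satisfied.
(b) has storefront — satisfied.
So (2) is not satisfied (F AND T).
(a) ≤ 9 employees — met.
(b) veteran — not met.
(3): T AND F → false.
So Overall is not satisfied (F OR F OR F).

No — not exempt.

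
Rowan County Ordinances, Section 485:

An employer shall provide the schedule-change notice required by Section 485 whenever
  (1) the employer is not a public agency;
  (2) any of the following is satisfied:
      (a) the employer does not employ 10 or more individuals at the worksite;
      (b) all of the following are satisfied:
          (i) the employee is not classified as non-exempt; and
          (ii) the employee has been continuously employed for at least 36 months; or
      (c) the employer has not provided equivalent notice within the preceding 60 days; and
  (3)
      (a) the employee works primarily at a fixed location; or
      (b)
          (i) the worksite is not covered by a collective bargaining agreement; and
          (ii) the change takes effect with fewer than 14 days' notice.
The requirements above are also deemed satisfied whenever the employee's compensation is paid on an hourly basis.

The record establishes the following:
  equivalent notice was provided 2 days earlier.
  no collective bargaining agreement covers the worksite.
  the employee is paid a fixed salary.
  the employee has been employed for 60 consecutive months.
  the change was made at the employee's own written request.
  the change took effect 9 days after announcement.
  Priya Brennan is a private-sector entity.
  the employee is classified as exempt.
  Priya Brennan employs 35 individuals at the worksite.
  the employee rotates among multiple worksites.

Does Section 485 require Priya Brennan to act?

(1) not (public agency) — holds.
(a) not (≥ 10 at site) — not met.
(i) not (non-exempt) — holds.
(ii) tenure ≥ 36 mo. — satisfied.
So (b) is satisfied (T AND T).
(c) no recent notice — not satisfied.
So (2) is satisfied (F OR T OR F).
(a) fixed location — not met.
(i) no CBA — met.
(ii) < 14 days' notice — holds.
(b): T AND T → true.
So (3) is satisfied (F OR T).
So Overall is satisfied (T AND T AND T).
Exception (hourly-paid) — not satisfied.
Result: main true OR exception false → true.

Yes — required.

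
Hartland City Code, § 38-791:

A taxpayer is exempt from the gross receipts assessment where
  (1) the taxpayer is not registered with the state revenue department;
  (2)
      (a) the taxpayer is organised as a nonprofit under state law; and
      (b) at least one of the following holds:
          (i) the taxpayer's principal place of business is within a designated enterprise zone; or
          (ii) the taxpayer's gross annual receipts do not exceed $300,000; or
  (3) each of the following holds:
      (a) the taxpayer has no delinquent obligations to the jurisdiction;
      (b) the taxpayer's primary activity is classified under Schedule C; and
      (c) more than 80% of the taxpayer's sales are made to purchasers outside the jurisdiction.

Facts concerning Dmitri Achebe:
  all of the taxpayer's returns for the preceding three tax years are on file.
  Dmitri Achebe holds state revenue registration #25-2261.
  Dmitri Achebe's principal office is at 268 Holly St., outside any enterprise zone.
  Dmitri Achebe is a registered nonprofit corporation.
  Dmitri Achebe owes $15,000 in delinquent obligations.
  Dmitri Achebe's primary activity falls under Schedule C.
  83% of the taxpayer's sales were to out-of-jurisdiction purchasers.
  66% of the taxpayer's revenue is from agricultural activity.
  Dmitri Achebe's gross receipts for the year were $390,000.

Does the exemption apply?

No — not exempt.

(1) not (state-registered) — not met.
(a) nonprofit — satisfied.
(i) in enterprise zone — not satisfied.
(ii) receipts ≤ $300,000 — fails.
(b) = F OR F = false.
So (2) is not satisfied (T AND F).
(a) no delinquency — not satisfied.
(b) Schedule C activity — met.
(c) >80% out-of-jur. sales — holds.
So (3) is not satisfied (F AND T AND T).
So Overall is not satisfied (F OR F OR F).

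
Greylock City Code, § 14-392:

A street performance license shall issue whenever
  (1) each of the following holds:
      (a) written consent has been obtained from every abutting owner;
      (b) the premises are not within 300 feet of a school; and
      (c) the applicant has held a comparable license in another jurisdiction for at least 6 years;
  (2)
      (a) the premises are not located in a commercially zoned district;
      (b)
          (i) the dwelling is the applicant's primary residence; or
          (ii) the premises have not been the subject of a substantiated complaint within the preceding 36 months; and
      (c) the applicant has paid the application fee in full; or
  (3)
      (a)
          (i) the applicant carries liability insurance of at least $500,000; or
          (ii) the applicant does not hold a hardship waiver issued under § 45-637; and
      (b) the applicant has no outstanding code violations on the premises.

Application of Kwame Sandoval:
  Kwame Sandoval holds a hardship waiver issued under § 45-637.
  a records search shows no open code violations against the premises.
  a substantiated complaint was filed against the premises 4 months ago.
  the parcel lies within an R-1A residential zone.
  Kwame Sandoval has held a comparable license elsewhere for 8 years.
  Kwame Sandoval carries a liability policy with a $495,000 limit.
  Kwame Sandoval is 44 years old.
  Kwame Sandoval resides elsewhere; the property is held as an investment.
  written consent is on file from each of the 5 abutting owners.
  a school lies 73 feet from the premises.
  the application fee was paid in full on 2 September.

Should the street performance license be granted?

(a) all abutters consent — met.
(b) ≥300 ft from school — not met.
(c) prior license ≥ 6 yr — holds.
(1) = T AND F AND T = false.
(a) not (commercially zoned) — met.
(i) primary residence — not met.
(ii) no complaint in 36 mo. — not satisfied.
(b) = F OR F = false.
(c) fee paid — satisfied.
(2): T AND F AND T → false.
(i) insurance ≥ $500,000 — fails.
(ii) not (hardship waiver) — not satisfied.
(a) = F OR F = false.
(b) no code violations — satisfied.
(3): F AND T → false.
Overall = F OR F OR F = false.

No — denied.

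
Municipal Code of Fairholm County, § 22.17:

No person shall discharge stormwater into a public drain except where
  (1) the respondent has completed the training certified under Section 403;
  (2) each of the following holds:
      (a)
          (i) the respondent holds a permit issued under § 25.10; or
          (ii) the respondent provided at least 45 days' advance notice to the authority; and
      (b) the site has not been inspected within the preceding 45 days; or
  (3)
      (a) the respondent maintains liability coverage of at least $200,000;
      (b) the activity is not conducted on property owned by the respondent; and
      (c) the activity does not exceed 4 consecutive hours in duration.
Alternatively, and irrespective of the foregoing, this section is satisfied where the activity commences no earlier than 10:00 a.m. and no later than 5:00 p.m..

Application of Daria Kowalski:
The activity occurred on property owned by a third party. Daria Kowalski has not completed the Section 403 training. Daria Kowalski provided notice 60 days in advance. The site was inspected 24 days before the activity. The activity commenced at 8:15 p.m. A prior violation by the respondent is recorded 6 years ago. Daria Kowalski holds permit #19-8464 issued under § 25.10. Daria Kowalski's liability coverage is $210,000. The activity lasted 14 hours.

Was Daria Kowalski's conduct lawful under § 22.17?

(1) training certified — not satisfied.
(i) holds permit — satisfied.
(ii) ≥45 days' notice — met.
(a): T OR T → true.
(b) not (site inspected) — not satisfied.
So (2) is not satisfied (T AND F).
(a) coverage ≥ $200,000 — met.
(b) not (own property) — holds.
(c) ≤ 4 hrs duration — not met.
So (3) is not satisfied (T AND T AND F).
Overall: F OR F OR F → false.
Exception (start within hours) — not satisfied.
Result: main false OR exception false → false.

No — unlawful.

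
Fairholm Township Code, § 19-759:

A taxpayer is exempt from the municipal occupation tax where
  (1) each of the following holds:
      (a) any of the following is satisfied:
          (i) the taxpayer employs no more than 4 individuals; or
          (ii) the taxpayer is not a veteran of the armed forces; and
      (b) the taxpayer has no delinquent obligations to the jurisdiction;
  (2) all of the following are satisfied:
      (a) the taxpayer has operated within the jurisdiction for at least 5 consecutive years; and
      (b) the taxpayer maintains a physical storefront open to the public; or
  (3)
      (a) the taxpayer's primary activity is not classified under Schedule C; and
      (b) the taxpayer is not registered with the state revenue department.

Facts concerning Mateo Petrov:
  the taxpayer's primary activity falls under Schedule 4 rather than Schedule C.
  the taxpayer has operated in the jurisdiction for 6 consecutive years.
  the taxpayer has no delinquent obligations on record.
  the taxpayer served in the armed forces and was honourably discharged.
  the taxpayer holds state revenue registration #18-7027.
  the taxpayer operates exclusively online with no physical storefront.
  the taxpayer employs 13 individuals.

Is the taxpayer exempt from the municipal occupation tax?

No — not exempt.

(i) ≤ 4 employees — fails.
(ii) not (veteran) — not satisfied.
(a) = F OR F = false.
(b) no delinquency — holds.
So (1) is not satisfied (F AND T).
(a) ≥ 5 yrs in jurisdiction — satisfied.
(b) has storefront — fails.
(2): T AND F → false.
(a) not (Schedule C activity) — satisfied.
(b) not (state-registered) — fails.
(3) = T AND F = false.
So Overall is not satisfied (F OR F OR F).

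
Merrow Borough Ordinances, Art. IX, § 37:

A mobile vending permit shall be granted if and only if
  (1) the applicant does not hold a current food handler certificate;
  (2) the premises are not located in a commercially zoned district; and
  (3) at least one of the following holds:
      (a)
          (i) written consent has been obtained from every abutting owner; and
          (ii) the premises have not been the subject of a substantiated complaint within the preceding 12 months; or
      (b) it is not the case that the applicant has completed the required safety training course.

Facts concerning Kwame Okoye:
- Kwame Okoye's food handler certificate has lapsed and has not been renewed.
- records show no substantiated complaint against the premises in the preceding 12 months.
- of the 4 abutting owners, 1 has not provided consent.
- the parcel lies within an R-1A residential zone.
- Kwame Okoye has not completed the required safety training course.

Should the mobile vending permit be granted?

Yes — granted.

(1) not (food handler cert.) — holds.
(2) not (commercially zoned) — met.
(i) all abutters consent — not satisfied.
(ii) no complaint in 12 mo. — satisfied.
So (a) is not satisfied (F AND T).
(b) not (safety training) — satisfied.
(3) = F OR T = true.
So Overall is satisfied (T AND T AND T).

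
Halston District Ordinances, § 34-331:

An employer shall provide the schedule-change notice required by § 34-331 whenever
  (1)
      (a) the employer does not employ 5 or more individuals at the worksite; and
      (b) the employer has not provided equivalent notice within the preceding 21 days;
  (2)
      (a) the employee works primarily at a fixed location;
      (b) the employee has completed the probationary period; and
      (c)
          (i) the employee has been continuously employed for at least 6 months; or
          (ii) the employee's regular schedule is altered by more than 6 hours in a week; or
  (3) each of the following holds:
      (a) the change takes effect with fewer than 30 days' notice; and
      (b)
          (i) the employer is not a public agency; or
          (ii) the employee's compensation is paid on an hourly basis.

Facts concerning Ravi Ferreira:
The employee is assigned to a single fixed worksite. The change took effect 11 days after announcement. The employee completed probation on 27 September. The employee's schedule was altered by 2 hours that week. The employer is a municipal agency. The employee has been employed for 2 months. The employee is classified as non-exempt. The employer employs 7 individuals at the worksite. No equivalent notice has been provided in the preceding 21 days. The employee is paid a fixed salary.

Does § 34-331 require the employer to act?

(a) not (≥ 5 at site) — not satisfied.
(b) no recent notice — met.
(1) = F AND T = false.
(a) fixed location — met.
(b) past probation — satisfied.
(i) tenure ≥ 6 mo. — fails.
(ii) schedule shift > 6h — not satisfied.
(c): F OR F → false.
(2): T AND T AND F → false.
(a) < 30 days' notice — met.
(i) not (public agency) — fails.
(ii) hourly-paid — fails.
(b) = F OR F = false.
(3) = T AND F = false.
Overall = F OR F OR F = false.

No — not required.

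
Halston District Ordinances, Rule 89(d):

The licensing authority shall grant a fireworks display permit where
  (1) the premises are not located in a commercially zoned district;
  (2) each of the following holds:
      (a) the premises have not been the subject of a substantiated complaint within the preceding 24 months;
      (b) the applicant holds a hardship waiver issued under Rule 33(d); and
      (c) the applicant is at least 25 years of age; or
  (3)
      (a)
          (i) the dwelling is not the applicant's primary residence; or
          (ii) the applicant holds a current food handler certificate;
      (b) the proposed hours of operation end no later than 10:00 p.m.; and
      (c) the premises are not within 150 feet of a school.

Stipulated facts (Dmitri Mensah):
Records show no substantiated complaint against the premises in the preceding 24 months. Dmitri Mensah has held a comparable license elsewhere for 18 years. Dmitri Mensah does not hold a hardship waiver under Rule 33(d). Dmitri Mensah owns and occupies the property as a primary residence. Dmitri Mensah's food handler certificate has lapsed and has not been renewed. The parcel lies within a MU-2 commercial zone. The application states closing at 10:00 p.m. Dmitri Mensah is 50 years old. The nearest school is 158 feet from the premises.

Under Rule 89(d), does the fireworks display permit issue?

No — denied.

(1) not (commercially zoned) — not met.
(a) no complaint in 24 mo. — met.
(b) hardship waiver — not satisfied.
(c) age ≥ 25 — holds.
(2): T AND F AND T → false.
(i) not (primary residence) — not satisfied.
(ii) food handler cert. — not satisfied.
(a): F OR F → false.
(b) closes by 10 p.m. — met.
(c) ≥150 ft from school — met.
(3) = F AND T AND T = false.
Overall: F OR F OR F → false.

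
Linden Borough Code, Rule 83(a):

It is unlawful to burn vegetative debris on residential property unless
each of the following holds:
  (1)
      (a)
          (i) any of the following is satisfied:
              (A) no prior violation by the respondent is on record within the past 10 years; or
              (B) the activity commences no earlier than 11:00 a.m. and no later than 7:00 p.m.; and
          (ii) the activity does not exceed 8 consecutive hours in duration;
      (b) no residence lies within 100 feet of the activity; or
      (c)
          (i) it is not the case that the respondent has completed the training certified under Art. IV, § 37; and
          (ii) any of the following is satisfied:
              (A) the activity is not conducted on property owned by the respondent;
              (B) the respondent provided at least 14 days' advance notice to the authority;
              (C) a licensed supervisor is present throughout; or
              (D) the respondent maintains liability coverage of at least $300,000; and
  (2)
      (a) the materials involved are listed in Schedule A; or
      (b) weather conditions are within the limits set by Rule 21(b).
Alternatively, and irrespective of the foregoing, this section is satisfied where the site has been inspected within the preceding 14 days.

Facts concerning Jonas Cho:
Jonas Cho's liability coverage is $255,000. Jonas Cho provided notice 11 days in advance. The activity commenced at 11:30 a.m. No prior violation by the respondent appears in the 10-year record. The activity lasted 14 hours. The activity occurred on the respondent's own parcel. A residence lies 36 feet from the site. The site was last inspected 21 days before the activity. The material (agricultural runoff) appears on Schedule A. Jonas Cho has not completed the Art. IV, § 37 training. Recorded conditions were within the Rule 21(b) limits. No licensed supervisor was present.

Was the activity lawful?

No — unlawful.

(A) no prior violation — holds.
(B) start within hours — holds.
(i) = T OR T = true.
(ii) ≤ 8 hrs duration — not satisfied.
(a) = T AND F = false.
(b) no residence in 100 ft — not satisfied.
(i) not (training certified) — met.
(A) not (own property) — not satisfied.
(B) ≥14 days' notice — fails.
(C) supervisor present — fails.
(D) coverage ≥ $300,000 — not satisfied.
(ii): F OR F OR F OR F → false.
(c): T AND F → false.
(1) = F OR F OR F = false.
(a) Schedule A material — satisfied.
(b) weather ok — holds.
(2) = T OR T = true.
Overall = F AND T = false.
Exception (site inspected) — not satisfied.
Result: main false OR exception false → false.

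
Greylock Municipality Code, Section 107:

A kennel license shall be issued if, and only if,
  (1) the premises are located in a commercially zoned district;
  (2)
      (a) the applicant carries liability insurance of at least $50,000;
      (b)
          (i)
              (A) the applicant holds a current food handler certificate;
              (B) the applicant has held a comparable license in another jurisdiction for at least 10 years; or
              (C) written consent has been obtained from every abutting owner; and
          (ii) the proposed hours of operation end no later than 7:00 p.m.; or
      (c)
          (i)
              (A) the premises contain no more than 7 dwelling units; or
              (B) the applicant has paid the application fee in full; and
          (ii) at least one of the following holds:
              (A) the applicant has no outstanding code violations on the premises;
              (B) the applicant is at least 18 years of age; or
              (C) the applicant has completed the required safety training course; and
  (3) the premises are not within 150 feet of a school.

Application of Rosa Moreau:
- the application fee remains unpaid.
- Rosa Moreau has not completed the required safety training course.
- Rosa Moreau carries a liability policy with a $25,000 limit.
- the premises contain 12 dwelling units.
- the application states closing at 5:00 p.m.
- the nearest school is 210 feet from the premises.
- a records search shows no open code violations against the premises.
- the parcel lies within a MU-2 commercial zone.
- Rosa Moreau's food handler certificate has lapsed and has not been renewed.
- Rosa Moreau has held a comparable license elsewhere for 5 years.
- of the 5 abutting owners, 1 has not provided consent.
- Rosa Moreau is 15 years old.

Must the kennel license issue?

(1) commercially zoned — satisfied.
(a) insurance ≥ $50,000 — not met.
(A) food handler cert. — not met.
(B) prior license ≥ 10 yr — not met.
(C) all abutters consent — not met.
So (i) is not satisfied (F OR F OR F).
(ii) closes by 7 p.m. — holds.
(b): F AND T → false.
(A) ≤ 7 units — not met.
(B) fee paid — not satisfied.
(i): F OR F → false.
(A) no code violations — met.
(B) age ≥ 18 — fails.
(C) safety training — not met.
So (ii) is satisfied (T OR F OR F).
So (c) is not satisfied (F AND T).
(2): F OR F OR F → false.
(3) ≥150 ft from school — satisfied.
Overall: T AND F AND T → false.

No — denied.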